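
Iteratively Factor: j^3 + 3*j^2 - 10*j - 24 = (j + 4)*(j^2 - j - 6) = (j - 3)*(j + 4)*(j + 2)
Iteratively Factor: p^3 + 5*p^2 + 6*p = (p + 3)*(p^2 + 2*p) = p*(p + 3)*(p + 2)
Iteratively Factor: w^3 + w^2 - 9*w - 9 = (w - 3)*(w^2 + 4*w + 3) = (w - 3)*(w + 1)*(w + 3)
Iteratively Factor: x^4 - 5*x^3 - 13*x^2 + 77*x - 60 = (x - 5)*(x^3 - 13*x + 12) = (x - 5)*(x - 1)*(x^2 + x - 12) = (x - 5)*(x - 1)*(x + 4)*(x - 3)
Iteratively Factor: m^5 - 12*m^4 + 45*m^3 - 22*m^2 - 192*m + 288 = (m - 3)*(m^4 - 9*m^3 + 18*m^2 + 32*m - 96) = (m - 4)*(m - 3)*(m^3 - 5*m^2 - 2*m + 24) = (m - 4)*(m - 3)*(m + 2)*(m^2 - 7*m + 12) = (m - 4)*(m - 3)^2*(m + 2)*(m - 4)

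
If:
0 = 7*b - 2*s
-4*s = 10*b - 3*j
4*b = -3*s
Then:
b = 0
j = 0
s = 0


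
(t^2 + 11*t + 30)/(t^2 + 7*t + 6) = (t + 5)/(t + 1)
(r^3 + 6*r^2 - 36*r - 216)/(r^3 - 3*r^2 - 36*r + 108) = (r + 6)/(r - 3)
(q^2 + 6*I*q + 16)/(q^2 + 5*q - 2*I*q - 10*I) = (q + 8*I)/(q + 5)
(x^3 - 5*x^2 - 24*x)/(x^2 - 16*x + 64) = x*(x + 3)/(x - 8)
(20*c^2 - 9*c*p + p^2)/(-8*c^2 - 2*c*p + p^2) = (-5*c + p)/(2*c + p)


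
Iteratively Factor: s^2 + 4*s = (s)*(s + 4)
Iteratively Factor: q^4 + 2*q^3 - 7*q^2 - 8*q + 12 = (q + 3)*(q^3 - q^2 - 4*q + 4) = (q + 2)*(q + 3)*(q^2 - 3*q + 2) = (q - 2)*(q + 2)*(q + 3)*(q - 1)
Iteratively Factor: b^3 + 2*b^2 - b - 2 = (b + 1)*(b^2 + b - 2) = (b - 1)*(b + 1)*(b + 2)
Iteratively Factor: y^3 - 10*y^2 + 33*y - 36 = (y - 4)*(y^2 - 6*y + 9) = (y - 4)*(y - 3)*(y - 3)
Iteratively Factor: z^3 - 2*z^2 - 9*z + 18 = (z + 3)*(z^2 - 5*z + 6) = (z - 2)*(z + 3)*(z - 3)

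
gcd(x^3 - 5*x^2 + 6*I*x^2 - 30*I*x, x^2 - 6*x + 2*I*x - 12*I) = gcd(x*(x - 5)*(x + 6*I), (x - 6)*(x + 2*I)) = 1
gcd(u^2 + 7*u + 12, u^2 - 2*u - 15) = u + 3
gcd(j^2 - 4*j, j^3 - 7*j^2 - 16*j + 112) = j - 4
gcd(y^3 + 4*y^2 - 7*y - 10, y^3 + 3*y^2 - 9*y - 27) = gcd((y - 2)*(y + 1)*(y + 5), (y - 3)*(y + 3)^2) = 1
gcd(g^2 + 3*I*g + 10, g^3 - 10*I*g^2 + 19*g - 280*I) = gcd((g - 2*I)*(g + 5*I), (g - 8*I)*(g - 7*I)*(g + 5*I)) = g + 5*I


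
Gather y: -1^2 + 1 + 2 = 2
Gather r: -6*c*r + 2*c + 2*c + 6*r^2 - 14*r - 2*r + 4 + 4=4*c + 6*r^2 + r*(-6*c - 16) + 8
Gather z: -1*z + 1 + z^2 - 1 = z^2 - z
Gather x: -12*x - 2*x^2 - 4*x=-2*x^2 - 16*x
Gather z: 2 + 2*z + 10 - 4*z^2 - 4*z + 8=-4*z^2 - 2*z + 20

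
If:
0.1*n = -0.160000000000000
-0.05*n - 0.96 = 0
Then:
No Solution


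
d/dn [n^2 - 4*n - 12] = 2*n - 4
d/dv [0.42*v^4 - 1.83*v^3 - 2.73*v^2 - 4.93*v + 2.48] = 1.68*v^3 - 5.49*v^2 - 5.46*v - 4.93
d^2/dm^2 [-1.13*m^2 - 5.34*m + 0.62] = -2.26000000000000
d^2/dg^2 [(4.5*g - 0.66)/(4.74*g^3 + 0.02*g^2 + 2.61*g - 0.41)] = (606.6252*g^5 - 175.383792*g^4 - 112.340088*g^3 + 55.951272*g^2 - 7.68117600000001*g + 0.628104)/(106.496424*g^9 + 1.348056*g^8 + 175.926996*g^7 - 26.150572*g^6 + 96.637986*g^5 - 30.02541*g^4 + 20.041551*g^3 - 8.368797*g^2 + 1.316223*g - 0.068921)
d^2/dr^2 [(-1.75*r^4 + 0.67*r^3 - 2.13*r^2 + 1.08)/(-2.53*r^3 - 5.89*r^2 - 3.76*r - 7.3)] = (-1.13686837721616e-13*r^7 + 135.363662*r^6 + 76.8541559999999*r^5 + 543.874812*r^4 - 95.3750239999998*r^3 + 172.799628*r^2 - 238.055352*r + 289.351704)/(16.194277*r^9 + 113.103903*r^8 + 335.515191*r^7 + 680.698531*r^6 + 1151.325732*r^5 + 1426.229022*r^4 + 1427.640796*r^3 + 1251.24774*r^2 + 601.1112*r + 389.017)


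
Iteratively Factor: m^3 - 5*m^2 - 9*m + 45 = (m - 3)*(m^2 - 2*m - 15) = (m - 3)*(m + 3)*(m - 5)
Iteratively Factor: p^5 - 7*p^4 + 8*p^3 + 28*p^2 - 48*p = (p - 3)*(p^4 - 4*p^3 - 4*p^2 + 16*p) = (p - 4)*(p - 3)*(p^3 - 4*p) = (p - 4)*(p - 3)*(p + 2)*(p^2 - 2*p) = (p - 4)*(p - 3)*(p - 2)*(p + 2)*(p)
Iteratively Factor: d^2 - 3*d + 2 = (d - 1)*(d - 2)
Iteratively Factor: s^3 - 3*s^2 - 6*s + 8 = (s - 1)*(s^2 - 2*s - 8) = (s - 4)*(s - 1)*(s + 2)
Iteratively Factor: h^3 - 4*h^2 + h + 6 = (h - 3)*(h^2 - h - 2) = (h - 3)*(h - 2)*(h + 1)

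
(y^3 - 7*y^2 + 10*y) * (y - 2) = y^4 - 9*y^3 + 24*y^2 - 20*y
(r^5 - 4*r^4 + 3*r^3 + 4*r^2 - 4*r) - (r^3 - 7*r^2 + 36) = r^5 - 4*r^4 + 2*r^3 + 11*r^2 - 4*r - 36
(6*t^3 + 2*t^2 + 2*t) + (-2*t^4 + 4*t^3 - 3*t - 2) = -2*t^4 + 10*t^3 + 2*t^2 - t - 2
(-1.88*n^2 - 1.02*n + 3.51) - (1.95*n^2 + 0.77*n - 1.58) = -3.83*n^2 - 1.79*n + 5.09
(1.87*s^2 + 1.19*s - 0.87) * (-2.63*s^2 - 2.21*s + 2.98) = -4.9181*s^4 - 7.2624*s^3 + 5.2308*s^2 + 5.4689*s - 2.5926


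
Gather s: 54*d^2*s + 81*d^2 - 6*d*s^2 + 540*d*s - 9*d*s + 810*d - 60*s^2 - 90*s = 81*d^2 + 810*d + s^2*(-6*d - 60) + s*(54*d^2 + 531*d - 90)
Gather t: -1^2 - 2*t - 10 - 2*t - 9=-4*t - 20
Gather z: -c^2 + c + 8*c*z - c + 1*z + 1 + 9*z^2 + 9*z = -c^2 + 9*z^2 + z*(8*c + 10) + 1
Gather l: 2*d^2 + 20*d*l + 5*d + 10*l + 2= 2*d^2 + 5*d + l*(20*d + 10) + 2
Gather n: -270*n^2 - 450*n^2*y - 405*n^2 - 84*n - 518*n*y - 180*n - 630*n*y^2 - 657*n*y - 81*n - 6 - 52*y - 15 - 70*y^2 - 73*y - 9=n^2*(-450*y - 675) + n*(-630*y^2 - 1175*y - 345) - 70*y^2 - 125*y - 30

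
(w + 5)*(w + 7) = w^2 + 12*w + 35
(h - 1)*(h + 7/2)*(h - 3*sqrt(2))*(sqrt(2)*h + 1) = sqrt(2)*h^4 - 5*h^3 + 5*sqrt(2)*h^3/2 - 25*h^2/2 - 13*sqrt(2)*h^2/2 - 15*sqrt(2)*h/2 + 35*h/2 + 21*sqrt(2)/2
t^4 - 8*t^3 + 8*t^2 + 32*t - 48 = (t - 6)*(t - 2)^2*(t + 2)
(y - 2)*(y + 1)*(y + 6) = y^3 + 5*y^2 - 8*y - 12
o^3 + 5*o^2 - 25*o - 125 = (o - 5)*(o + 5)^2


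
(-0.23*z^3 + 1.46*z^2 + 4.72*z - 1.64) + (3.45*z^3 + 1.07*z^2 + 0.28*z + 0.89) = 3.22*z^3 + 2.53*z^2 + 5.0*z - 0.75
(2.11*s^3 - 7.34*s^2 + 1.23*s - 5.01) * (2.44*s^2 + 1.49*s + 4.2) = 5.1484*s^5 - 14.7657*s^4 + 0.926599999999999*s^3 - 41.2197*s^2 - 2.2989*s - 21.042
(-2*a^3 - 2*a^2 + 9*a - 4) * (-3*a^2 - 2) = 6*a^5 + 6*a^4 - 23*a^3 + 16*a^2 - 18*a + 8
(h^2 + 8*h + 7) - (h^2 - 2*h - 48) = 10*h + 55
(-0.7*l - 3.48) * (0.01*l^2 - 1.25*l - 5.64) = -0.007*l^3 + 0.8402*l^2 + 8.298*l + 19.6272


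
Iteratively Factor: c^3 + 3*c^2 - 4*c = (c)*(c^2 + 3*c - 4) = c*(c + 4)*(c - 1)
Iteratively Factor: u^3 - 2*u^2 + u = (u - 1)*(u^2 - u) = (u - 1)^2*(u)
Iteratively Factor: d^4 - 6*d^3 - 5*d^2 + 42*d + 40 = (d + 2)*(d^3 - 8*d^2 + 11*d + 20) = (d - 5)*(d + 2)*(d^2 - 3*d - 4) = (d - 5)*(d + 1)*(d + 2)*(d - 4)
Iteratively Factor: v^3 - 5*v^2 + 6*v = (v - 3)*(v^2 - 2*v) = (v - 3)*(v - 2)*(v)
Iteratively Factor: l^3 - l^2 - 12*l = (l + 3)*(l^2 - 4*l) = (l - 4)*(l + 3)*(l)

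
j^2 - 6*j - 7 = (j - 7)*(j + 1)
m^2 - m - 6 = (m - 3)*(m + 2)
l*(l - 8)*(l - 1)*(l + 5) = l^4 - 4*l^3 - 37*l^2 + 40*l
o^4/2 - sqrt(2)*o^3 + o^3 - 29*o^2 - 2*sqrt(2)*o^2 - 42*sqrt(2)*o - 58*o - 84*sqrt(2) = (o/2 + sqrt(2))*(o + 2)*(o - 7*sqrt(2))*(o + 3*sqrt(2))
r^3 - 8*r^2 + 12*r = r*(r - 6)*(r - 2)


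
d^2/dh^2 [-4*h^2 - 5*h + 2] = -8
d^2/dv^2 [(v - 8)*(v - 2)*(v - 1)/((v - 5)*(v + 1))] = 6*(v^3 - 51*v^2 + 219*v - 377)/(v^6 - 12*v^5 + 33*v^4 + 56*v^3 - 165*v^2 - 300*v - 125)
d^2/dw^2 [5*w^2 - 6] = 10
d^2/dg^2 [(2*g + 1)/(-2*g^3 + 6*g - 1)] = 12*(-6*(2*g + 1)*(g^2 - 1)^2 + (2*g^2 + g*(2*g + 1) - 2)*(2*g^3 - 6*g + 1))/(2*g^3 - 6*g + 1)^3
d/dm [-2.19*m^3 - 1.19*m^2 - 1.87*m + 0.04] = -6.57*m^2 - 2.38*m - 1.87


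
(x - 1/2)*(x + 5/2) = x^2 + 2*x - 5/4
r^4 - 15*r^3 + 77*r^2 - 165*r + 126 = (r - 7)*(r - 3)^2*(r - 2)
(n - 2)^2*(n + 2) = n^3 - 2*n^2 - 4*n + 8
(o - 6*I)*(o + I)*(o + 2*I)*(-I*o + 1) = -I*o^4 - 2*o^3 - 19*I*o^2 + 28*o + 12*I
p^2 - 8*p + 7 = (p - 7)*(p - 1)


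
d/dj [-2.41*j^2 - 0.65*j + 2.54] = -4.82*j - 0.65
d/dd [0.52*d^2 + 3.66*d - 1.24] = 1.04*d + 3.66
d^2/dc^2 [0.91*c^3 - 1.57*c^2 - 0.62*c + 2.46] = 5.46*c - 3.14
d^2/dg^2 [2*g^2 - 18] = 4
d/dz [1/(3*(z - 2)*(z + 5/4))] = 4*(3 - 8*z)/(3*(16*z^4 - 24*z^3 - 71*z^2 + 60*z + 100))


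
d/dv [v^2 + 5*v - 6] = 2*v + 5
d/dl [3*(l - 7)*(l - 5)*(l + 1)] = 9*l^2 - 66*l + 69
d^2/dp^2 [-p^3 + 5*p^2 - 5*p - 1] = 10 - 6*p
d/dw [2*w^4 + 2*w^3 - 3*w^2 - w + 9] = 8*w^3 + 6*w^2 - 6*w - 1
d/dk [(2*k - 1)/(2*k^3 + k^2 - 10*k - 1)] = 2*(2*k^3 + k^2 - 10*k - (2*k - 1)*(3*k^2 + k - 5) - 1)/(2*k^3 + k^2 - 10*k - 1)^2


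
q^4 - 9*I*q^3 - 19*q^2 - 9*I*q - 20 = (q - 5*I)*(q - 4*I)*(q - I)*(q + I)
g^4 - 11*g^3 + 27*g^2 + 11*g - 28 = (g - 7)*(g - 4)*(g - 1)*(g + 1)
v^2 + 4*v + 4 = (v + 2)^2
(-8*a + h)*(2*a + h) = -16*a^2 - 6*a*h + h^2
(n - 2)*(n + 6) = n^2 + 4*n - 12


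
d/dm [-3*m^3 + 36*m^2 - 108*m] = -9*m^2 + 72*m - 108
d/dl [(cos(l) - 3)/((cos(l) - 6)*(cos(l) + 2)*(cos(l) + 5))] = 2*(cos(l)^3 - 4*cos(l)^2 - 3*cos(l) + 78)*sin(l)/((cos(l) - 6)^2*(cos(l) + 2)^2*(cos(l) + 5)^2)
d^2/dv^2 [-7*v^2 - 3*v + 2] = -14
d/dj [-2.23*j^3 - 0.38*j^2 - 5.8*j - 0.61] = -6.69*j^2 - 0.76*j - 5.8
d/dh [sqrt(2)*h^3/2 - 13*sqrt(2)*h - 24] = sqrt(2)*(3*h^2 - 26)/2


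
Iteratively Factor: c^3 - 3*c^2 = (c)*(c^2 - 3*c) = c*(c - 3)*(c)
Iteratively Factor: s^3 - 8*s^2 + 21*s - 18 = (s - 3)*(s^2 - 5*s + 6) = (s - 3)^2*(s - 2)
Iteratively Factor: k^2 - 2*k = (k - 2)*(k)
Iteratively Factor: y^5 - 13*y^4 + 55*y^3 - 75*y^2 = (y - 3)*(y^4 - 10*y^3 + 25*y^2) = y*(y - 3)*(y^3 - 10*y^2 + 25*y) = y^2*(y - 3)*(y^2 - 10*y + 25) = y^2*(y - 5)*(y - 3)*(y - 5)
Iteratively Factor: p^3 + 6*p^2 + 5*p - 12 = (p - 1)*(p^2 + 7*p + 12) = (p - 1)*(p + 3)*(p + 4)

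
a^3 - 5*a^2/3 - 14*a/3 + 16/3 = (a - 8/3)*(a - 1)*(a + 2)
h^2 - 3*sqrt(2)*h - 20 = (h - 5*sqrt(2))*(h + 2*sqrt(2))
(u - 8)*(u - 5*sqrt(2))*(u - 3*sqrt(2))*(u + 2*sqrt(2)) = u^4 - 6*sqrt(2)*u^3 - 8*u^3 - 2*u^2 + 48*sqrt(2)*u^2 + 16*u + 60*sqrt(2)*u - 480*sqrt(2)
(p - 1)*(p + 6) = p^2 + 5*p - 6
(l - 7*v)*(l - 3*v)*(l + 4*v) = l^3 - 6*l^2*v - 19*l*v^2 + 84*v^3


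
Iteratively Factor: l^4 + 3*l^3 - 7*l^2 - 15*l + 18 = (l - 1)*(l^3 + 4*l^2 - 3*l - 18) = (l - 1)*(l + 3)*(l^2 + l - 6) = (l - 1)*(l + 3)^2*(l - 2)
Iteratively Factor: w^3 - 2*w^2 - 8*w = (w + 2)*(w^2 - 4*w) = w*(w + 2)*(w - 4)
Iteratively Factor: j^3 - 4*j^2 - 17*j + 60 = (j - 5)*(j^2 + j - 12) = (j - 5)*(j - 3)*(j + 4)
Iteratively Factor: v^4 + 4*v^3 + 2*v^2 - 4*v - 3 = (v + 1)*(v^3 + 3*v^2 - v - 3) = (v + 1)^2*(v^2 + 2*v - 3) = (v + 1)^2*(v + 3)*(v - 1)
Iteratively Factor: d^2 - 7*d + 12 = (d - 3)*(d - 4)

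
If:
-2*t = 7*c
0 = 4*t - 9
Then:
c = -9/14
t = 9/4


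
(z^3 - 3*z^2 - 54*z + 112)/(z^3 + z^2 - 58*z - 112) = (z - 2)/(z + 2)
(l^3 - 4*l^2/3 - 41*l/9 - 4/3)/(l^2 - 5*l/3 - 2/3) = (l^2 - 5*l/3 - 4)/(l - 2)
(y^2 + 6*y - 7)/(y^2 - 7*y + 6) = (y + 7)/(y - 6)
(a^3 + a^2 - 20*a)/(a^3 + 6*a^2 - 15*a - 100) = a/(a + 5)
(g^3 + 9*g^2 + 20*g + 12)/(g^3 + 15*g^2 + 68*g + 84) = (g + 1)/(g + 7)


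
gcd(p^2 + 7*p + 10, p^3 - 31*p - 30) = p + 5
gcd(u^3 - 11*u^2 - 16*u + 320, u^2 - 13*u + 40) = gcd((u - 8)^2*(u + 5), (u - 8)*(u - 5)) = u - 8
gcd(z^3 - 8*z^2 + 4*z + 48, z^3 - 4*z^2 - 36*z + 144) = z^2 - 10*z + 24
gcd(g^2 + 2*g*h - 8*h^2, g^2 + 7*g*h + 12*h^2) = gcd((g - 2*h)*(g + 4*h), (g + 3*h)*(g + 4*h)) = g + 4*h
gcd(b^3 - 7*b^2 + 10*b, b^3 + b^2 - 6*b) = b^2 - 2*b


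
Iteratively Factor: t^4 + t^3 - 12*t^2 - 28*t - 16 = (t + 1)*(t^3 - 12*t - 16) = (t - 4)*(t + 1)*(t^2 + 4*t + 4) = (t - 4)*(t + 1)*(t + 2)*(t + 2)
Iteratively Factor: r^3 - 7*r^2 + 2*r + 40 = (r + 2)*(r^2 - 9*r + 20) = (r - 5)*(r + 2)*(r - 4)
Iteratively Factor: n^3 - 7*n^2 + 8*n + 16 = (n - 4)*(n^2 - 3*n - 4) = (n - 4)*(n + 1)*(n - 4)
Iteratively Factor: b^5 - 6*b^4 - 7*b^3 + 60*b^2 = (b - 4)*(b^4 - 2*b^3 - 15*b^2) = (b - 4)*(b + 3)*(b^3 - 5*b^2) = b*(b - 4)*(b + 3)*(b^2 - 5*b) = b^2*(b - 4)*(b + 3)*(b - 5)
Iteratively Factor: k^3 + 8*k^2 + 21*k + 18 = (k + 3)*(k^2 + 5*k + 6) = (k + 3)^2*(k + 2)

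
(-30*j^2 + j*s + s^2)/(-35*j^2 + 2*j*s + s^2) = (6*j + s)/(7*j + s)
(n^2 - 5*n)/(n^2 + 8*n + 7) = n*(n - 5)/(n^2 + 8*n + 7)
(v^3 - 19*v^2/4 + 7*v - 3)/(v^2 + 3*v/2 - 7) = (4*v^2 - 11*v + 6)/(2*(2*v + 7))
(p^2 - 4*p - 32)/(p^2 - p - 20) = (p - 8)/(p - 5)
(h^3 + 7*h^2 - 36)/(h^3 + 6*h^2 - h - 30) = (h + 6)/(h + 5)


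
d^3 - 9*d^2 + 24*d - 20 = (d - 5)*(d - 2)^2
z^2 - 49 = (z - 7)*(z + 7)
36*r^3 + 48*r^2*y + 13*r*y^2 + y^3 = (r + y)*(6*r + y)^2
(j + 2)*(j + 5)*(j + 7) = j^3 + 14*j^2 + 59*j + 70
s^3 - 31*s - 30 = (s - 6)*(s + 1)*(s + 5)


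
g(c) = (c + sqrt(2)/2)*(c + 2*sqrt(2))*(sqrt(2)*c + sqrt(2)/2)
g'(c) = sqrt(2)*(c + sqrt(2)/2)*(c + 2*sqrt(2)) + (c + sqrt(2)/2)*(sqrt(2)*c + sqrt(2)/2) + (c + 2*sqrt(2))*(sqrt(2)*c + sqrt(2)/2) = 3*sqrt(2)*c^2 + sqrt(2)*c + 10*c + 5/2 + 2*sqrt(2)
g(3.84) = 186.11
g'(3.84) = 111.72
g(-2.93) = -0.78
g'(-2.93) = 8.31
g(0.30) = 3.56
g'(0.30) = 9.13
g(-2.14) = 2.29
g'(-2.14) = 0.33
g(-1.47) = 1.42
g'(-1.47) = -2.28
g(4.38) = 253.07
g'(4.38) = 136.72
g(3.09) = 114.10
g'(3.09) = 81.11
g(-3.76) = -13.11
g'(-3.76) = 22.39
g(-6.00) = -130.57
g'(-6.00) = 89.58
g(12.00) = 3330.94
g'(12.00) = 753.24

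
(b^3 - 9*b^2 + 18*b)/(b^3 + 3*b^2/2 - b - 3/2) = 2*b*(b^2 - 9*b + 18)/(2*b^3 + 3*b^2 - 2*b - 3)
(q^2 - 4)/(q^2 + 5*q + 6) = (q - 2)/(q + 3)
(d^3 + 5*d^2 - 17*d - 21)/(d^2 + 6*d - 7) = (d^2 - 2*d - 3)/(d - 1)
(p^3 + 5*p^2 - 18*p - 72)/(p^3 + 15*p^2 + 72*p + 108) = (p - 4)/(p + 6)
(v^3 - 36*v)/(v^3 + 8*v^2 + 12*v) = (v - 6)/(v + 2)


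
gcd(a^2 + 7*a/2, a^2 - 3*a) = a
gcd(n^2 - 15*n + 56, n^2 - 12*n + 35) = n - 7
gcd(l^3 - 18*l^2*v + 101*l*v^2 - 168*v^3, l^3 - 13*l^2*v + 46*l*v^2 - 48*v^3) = l^2 - 11*l*v + 24*v^2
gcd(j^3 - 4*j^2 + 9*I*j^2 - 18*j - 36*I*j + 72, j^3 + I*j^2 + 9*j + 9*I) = j + 3*I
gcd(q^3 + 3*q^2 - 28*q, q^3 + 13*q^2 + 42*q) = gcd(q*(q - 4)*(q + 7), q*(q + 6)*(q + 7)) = q^2 + 7*q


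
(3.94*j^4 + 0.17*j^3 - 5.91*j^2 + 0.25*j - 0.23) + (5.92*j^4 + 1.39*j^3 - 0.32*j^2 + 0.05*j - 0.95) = 9.86*j^4 + 1.56*j^3 - 6.23*j^2 + 0.3*j - 1.18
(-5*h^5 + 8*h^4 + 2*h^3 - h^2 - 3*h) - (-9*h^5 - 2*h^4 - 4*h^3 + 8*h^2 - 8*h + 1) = 4*h^5 + 10*h^4 + 6*h^3 - 9*h^2 + 5*h - 1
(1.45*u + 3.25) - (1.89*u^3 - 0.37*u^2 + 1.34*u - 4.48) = -1.89*u^3 + 0.37*u^2 + 0.11*u + 7.73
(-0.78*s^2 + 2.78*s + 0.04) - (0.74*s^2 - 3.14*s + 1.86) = -1.52*s^2 + 5.92*s - 1.82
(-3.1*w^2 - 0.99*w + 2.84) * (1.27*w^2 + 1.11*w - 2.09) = -3.937*w^4 - 4.6983*w^3 + 8.9869*w^2 + 5.2215*w - 5.9356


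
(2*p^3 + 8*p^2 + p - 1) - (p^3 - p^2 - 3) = p^3 + 9*p^2 + p + 2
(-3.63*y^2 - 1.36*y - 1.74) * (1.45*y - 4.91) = -5.2635*y^3 + 15.8513*y^2 + 4.1546*y + 8.5434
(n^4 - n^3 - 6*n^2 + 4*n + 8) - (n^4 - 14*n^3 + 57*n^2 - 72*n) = 13*n^3 - 63*n^2 + 76*n + 8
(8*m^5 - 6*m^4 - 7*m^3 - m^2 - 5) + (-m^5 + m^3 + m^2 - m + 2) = 7*m^5 - 6*m^4 - 6*m^3 - m - 3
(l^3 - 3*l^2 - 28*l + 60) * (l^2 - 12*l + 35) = l^5 - 15*l^4 + 43*l^3 + 291*l^2 - 1700*l + 2100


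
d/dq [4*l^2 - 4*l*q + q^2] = -4*l + 2*q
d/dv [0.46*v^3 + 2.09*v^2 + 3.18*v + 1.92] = 1.38*v^2 + 4.18*v + 3.18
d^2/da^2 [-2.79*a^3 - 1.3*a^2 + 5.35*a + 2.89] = -16.74*a - 2.6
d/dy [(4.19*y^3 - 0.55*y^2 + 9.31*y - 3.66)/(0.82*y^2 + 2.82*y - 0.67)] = (3.4358*y^4 + 23.6316*y^3 - 17.6071*y^2 + 6.7394*y + 4.0835)/(0.6724*y^4 + 4.6248*y^3 + 6.8536*y^2 - 3.7788*y + 0.4489)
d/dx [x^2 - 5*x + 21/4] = 2*x - 5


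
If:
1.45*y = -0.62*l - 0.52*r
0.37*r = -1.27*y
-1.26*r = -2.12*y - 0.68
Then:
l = -0.06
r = 0.36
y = -0.11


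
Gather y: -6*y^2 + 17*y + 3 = -6*y^2 + 17*y + 3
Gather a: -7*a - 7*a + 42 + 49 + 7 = 98 - 14*a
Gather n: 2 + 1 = 3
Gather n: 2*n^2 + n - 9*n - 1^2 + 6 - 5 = 2*n^2 - 8*n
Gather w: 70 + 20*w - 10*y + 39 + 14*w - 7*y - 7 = 34*w - 17*y + 102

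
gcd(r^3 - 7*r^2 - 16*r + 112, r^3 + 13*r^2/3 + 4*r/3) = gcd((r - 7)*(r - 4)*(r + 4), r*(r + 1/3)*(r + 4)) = r + 4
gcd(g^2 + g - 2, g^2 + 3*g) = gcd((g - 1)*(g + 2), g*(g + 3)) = 1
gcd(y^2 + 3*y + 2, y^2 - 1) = y + 1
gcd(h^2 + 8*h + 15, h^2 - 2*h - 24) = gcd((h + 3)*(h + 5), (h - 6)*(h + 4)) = 1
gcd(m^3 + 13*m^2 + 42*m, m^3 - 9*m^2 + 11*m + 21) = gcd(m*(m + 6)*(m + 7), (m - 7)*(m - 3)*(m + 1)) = 1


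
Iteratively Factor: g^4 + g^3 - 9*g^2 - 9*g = (g - 3)*(g^3 + 4*g^2 + 3*g) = (g - 3)*(g + 1)*(g^2 + 3*g) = g*(g - 3)*(g + 1)*(g + 3)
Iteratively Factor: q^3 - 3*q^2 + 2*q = (q - 1)*(q^2 - 2*q) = q*(q - 1)*(q - 2)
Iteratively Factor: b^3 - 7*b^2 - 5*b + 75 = (b + 3)*(b^2 - 10*b + 25) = (b - 5)*(b + 3)*(b - 5)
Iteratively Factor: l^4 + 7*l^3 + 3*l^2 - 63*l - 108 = (l + 4)*(l^3 + 3*l^2 - 9*l - 27) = (l + 3)*(l + 4)*(l^2 - 9) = (l + 3)^2*(l + 4)*(l - 3)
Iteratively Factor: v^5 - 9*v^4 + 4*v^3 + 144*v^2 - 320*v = (v - 4)*(v^4 - 5*v^3 - 16*v^2 + 80*v) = (v - 4)^2*(v^3 - v^2 - 20*v) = (v - 5)*(v - 4)^2*(v^2 + 4*v) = v*(v - 5)*(v - 4)^2*(v + 4)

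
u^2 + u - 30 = (u - 5)*(u + 6)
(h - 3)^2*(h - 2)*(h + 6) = h^4 - 2*h^3 - 27*h^2 + 108*h - 108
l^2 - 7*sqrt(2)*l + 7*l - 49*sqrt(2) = (l + 7)*(l - 7*sqrt(2))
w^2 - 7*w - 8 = (w - 8)*(w + 1)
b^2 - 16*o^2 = (b - 4*o)*(b + 4*o)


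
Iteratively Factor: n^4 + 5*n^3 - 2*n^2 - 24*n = (n + 4)*(n^3 + n^2 - 6*n) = n*(n + 4)*(n^2 + n - 6) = n*(n + 3)*(n + 4)*(n - 2)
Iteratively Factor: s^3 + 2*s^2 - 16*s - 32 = (s + 2)*(s^2 - 16) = (s + 2)*(s + 4)*(s - 4)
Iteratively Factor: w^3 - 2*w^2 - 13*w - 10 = (w - 5)*(w^2 + 3*w + 2) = (w - 5)*(w + 2)*(w + 1)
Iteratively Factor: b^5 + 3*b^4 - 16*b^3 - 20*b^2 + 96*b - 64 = (b - 1)*(b^4 + 4*b^3 - 12*b^2 - 32*b + 64) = (b - 1)*(b + 4)*(b^3 - 12*b + 16) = (b - 1)*(b + 4)^2*(b^2 - 4*b + 4) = (b - 2)*(b - 1)*(b + 4)^2*(b - 2)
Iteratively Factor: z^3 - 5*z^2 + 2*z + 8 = (z - 4)*(z^2 - z - 2) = (z - 4)*(z - 2)*(z + 1)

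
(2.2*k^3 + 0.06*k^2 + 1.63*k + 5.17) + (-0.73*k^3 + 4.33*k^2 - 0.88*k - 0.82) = 1.47*k^3 + 4.39*k^2 + 0.75*k + 4.35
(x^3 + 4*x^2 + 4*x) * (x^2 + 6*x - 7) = x^5 + 10*x^4 + 21*x^3 - 4*x^2 - 28*x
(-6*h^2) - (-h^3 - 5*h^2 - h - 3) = h^3 - h^2 + h + 3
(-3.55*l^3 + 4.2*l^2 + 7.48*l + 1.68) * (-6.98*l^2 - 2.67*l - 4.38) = 24.779*l^5 - 19.8375*l^4 - 47.8754*l^3 - 50.094*l^2 - 37.248*l - 7.3584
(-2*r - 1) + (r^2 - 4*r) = r^2 - 6*r - 1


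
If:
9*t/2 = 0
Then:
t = 0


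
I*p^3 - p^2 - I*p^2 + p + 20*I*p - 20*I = (p - 4*I)*(p + 5*I)*(I*p - I)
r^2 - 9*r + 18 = (r - 6)*(r - 3)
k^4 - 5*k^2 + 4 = (k - 2)*(k - 1)*(k + 1)*(k + 2)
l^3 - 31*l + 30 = (l - 5)*(l - 1)*(l + 6)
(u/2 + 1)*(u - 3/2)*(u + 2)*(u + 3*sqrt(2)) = u^4/2 + 5*u^3/4 + 3*sqrt(2)*u^3/2 - u^2 + 15*sqrt(2)*u^2/4 - 3*sqrt(2)*u - 3*u - 9*sqrt(2)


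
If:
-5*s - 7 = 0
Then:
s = -7/5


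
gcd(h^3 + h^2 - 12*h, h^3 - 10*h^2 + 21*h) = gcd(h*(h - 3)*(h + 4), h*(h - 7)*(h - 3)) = h^2 - 3*h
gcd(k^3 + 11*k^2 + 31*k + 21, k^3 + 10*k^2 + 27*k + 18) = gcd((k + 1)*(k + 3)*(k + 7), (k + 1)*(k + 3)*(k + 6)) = k^2 + 4*k + 3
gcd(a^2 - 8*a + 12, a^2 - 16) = 1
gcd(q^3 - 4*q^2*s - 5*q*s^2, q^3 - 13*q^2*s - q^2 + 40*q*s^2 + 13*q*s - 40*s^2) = q - 5*s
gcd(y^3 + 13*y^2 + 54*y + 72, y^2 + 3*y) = y + 3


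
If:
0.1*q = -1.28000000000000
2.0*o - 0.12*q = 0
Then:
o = -0.77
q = -12.80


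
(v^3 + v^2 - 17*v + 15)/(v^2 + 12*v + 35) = (v^2 - 4*v + 3)/(v + 7)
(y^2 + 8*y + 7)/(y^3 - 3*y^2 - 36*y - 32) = (y + 7)/(y^2 - 4*y - 32)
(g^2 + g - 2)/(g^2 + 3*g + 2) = (g - 1)/(g + 1)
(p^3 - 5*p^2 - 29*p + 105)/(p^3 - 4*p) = (p^3 - 5*p^2 - 29*p + 105)/(p*(p^2 - 4))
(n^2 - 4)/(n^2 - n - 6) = (n - 2)/(n - 3)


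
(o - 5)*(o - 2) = o^2 - 7*o + 10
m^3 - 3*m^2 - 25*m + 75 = (m - 5)*(m - 3)*(m + 5)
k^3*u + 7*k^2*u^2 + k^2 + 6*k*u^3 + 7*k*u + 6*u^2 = (k + u)*(k + 6*u)*(k*u + 1)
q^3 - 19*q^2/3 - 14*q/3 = q*(q - 7)*(q + 2/3)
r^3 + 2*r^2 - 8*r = r*(r - 2)*(r + 4)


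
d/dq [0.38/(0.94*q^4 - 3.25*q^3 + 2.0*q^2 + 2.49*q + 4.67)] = (-1.4288*q^3 + 3.705*q^2 - 1.52*q - 0.9462)/(0.94*q^4 - 3.25*q^3 + 2.0*q^2 + 2.49*q + 4.67)^2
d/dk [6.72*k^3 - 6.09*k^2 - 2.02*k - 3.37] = 20.16*k^2 - 12.18*k - 2.02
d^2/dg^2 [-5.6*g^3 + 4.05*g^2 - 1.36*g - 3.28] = 8.1 - 33.6*g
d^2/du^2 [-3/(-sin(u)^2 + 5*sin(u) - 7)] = 3*(-4*sin(u)^4 + 15*sin(u)^3 + 9*sin(u)^2 - 65*sin(u) + 36)/(sin(u)^2 - 5*sin(u) + 7)^3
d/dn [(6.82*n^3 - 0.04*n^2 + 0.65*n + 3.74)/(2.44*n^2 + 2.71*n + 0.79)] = (16.6408*n^4 + 36.9644*n^3 + 14.469*n^2 - 18.3144*n - 9.6219)/(5.9536*n^4 + 13.2248*n^3 + 11.1993*n^2 + 4.2818*n + 0.6241)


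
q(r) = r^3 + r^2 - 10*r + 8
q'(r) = 3*r^2 + 2*r - 10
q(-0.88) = 16.89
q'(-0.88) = -9.44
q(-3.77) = 6.33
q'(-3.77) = 25.10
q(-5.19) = -52.96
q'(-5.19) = 60.43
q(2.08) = 0.53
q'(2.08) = 7.14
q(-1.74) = 23.16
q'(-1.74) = -4.40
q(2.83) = 10.37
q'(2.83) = 19.69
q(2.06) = 0.39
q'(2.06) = 6.85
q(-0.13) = 9.31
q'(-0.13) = -10.21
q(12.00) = 1760.00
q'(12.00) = 446.00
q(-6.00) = -112.00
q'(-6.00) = 86.00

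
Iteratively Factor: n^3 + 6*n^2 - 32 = (n + 4)*(n^2 + 2*n - 8) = (n + 4)^2*(n - 2)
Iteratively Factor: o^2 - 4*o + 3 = (o - 3)*(o - 1)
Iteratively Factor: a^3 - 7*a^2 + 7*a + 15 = (a - 3)*(a^2 - 4*a - 5) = (a - 3)*(a + 1)*(a - 5)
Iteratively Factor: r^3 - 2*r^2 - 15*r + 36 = (r - 3)*(r^2 + r - 12) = (r - 3)^2*(r + 4)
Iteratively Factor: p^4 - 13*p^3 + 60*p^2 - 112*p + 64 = (p - 4)*(p^3 - 9*p^2 + 24*p - 16) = (p - 4)^2*(p^2 - 5*p + 4) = (p - 4)^3*(p - 1)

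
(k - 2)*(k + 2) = k^2 - 4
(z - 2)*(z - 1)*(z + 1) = z^3 - 2*z^2 - z + 2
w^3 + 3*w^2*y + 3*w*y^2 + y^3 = (w + y)^3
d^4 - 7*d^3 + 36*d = d*(d - 6)*(d - 3)*(d + 2)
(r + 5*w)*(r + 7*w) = r^2 + 12*r*w + 35*w^2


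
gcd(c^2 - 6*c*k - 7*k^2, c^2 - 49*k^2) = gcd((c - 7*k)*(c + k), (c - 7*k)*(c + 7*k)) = c - 7*k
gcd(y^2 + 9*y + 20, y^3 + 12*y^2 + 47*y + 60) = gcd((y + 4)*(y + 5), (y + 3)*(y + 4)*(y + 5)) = y^2 + 9*y + 20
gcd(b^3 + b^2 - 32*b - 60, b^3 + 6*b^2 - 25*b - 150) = b + 5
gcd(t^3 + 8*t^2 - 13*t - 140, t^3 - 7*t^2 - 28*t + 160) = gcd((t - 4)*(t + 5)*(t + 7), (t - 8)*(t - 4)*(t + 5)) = t^2 + t - 20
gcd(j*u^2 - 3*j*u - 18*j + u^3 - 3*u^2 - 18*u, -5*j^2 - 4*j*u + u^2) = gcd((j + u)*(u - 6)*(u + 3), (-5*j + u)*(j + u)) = j + u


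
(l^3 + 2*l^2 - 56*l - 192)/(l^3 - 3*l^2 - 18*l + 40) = (l^2 - 2*l - 48)/(l^2 - 7*l + 10)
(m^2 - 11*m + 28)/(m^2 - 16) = (m - 7)/(m + 4)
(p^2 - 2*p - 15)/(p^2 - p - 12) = (p - 5)/(p - 4)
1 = 1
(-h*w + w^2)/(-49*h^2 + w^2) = w*(h - w)/(49*h^2 - w^2)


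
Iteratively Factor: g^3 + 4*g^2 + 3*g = (g)*(g^2 + 4*g + 3) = g*(g + 1)*(g + 3)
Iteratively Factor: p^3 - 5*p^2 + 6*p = (p - 3)*(p^2 - 2*p) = (p - 3)*(p - 2)*(p)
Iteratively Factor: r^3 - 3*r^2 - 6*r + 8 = (r - 1)*(r^2 - 2*r - 8) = (r - 1)*(r + 2)*(r - 4)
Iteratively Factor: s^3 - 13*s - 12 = (s + 1)*(s^2 - s - 12) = (s - 4)*(s + 1)*(s + 3)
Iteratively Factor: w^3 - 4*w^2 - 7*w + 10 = (w - 1)*(w^2 - 3*w - 10) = (w - 1)*(w + 2)*(w - 5)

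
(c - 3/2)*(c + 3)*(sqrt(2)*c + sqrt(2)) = sqrt(2)*c^3 + 5*sqrt(2)*c^2/2 - 3*sqrt(2)*c - 9*sqrt(2)/2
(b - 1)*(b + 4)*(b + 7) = b^3 + 10*b^2 + 17*b - 28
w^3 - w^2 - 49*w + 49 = (w - 7)*(w - 1)*(w + 7)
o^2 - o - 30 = (o - 6)*(o + 5)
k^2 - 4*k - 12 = (k - 6)*(k + 2)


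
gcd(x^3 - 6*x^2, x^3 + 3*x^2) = x^2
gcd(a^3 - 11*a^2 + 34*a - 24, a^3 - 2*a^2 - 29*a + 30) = a^2 - 7*a + 6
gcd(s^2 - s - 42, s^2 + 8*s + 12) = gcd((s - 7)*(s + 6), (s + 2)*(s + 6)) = s + 6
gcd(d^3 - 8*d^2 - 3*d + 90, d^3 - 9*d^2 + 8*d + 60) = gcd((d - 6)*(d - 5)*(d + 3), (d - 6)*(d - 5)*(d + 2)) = d^2 - 11*d + 30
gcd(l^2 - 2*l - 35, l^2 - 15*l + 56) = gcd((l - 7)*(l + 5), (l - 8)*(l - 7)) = l - 7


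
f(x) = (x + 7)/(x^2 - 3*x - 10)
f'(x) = (3 - 2*x)*(x + 7)/(x^2 - 3*x - 10)^2 + 1/(x^2 - 3*x - 10)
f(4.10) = -2.02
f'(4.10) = -2.10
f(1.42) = -0.69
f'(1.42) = -0.07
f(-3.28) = 0.35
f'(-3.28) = 0.41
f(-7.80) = -0.01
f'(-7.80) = 0.01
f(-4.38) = 0.12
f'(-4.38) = 0.11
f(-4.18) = 0.14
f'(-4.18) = 0.13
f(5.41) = 4.08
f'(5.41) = -10.19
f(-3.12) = 0.43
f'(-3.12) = 0.54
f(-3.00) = 0.50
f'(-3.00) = 0.69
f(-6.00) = 0.02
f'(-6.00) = 0.03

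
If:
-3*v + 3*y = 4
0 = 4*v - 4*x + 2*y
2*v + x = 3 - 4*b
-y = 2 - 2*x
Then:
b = -7/24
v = 1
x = 13/6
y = 7/3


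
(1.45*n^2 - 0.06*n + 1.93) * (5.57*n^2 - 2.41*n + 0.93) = 8.0765*n^4 - 3.8287*n^3 + 12.2432*n^2 - 4.7071*n + 1.7949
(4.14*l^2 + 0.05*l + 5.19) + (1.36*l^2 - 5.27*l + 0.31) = 5.5*l^2 - 5.22*l + 5.5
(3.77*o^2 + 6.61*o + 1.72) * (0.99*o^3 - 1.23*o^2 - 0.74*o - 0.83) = 3.7323*o^5 + 1.9068*o^4 - 9.2173*o^3 - 10.1361*o^2 - 6.7591*o - 1.4276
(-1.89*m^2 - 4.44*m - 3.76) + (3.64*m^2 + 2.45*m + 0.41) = 1.75*m^2 - 1.99*m - 3.35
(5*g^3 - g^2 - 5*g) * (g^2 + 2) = 5*g^5 - g^4 + 5*g^3 - 2*g^2 - 10*g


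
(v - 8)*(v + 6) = v^2 - 2*v - 48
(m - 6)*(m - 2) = m^2 - 8*m + 12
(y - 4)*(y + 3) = y^2 - y - 12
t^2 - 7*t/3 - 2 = (t - 3)*(t + 2/3)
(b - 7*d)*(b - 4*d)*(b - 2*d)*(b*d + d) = b^4*d - 13*b^3*d^2 + b^3*d + 50*b^2*d^3 - 13*b^2*d^2 - 56*b*d^4 + 50*b*d^3 - 56*d^4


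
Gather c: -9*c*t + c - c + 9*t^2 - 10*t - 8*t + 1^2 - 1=-9*c*t + 9*t^2 - 18*t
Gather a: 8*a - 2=8*a - 2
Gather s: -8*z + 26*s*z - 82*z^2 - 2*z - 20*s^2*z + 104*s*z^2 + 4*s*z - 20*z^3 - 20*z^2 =-20*s^2*z + s*(104*z^2 + 30*z) - 20*z^3 - 102*z^2 - 10*z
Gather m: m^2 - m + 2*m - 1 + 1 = m^2 + m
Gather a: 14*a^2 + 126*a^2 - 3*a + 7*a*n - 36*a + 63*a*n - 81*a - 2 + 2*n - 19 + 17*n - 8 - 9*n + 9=140*a^2 + a*(70*n - 120) + 10*n - 20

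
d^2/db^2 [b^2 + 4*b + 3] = 2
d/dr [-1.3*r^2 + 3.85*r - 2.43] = 3.85 - 2.6*r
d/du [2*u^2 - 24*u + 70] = 4*u - 24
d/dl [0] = 0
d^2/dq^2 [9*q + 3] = 0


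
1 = 1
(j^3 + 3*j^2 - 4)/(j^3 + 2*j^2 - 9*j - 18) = (j^2 + j - 2)/(j^2 - 9)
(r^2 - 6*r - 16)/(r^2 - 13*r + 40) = (r + 2)/(r - 5)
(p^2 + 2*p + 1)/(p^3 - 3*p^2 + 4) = (p + 1)/(p^2 - 4*p + 4)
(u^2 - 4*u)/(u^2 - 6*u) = (u - 4)/(u - 6)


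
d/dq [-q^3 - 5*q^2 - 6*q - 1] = -3*q^2 - 10*q - 6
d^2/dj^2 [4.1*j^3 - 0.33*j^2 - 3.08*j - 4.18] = 24.6*j - 0.66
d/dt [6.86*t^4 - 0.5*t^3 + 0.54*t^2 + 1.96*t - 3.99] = 27.44*t^3 - 1.5*t^2 + 1.08*t + 1.96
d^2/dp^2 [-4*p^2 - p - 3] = -8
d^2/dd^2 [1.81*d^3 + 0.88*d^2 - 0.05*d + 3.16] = 10.86*d + 1.76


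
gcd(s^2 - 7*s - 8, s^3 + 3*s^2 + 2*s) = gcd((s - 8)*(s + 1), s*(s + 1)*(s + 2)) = s + 1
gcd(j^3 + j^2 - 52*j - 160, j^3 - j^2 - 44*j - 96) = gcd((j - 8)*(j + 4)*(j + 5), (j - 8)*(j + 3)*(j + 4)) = j^2 - 4*j - 32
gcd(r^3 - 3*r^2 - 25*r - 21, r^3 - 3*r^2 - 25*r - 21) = r^3 - 3*r^2 - 25*r - 21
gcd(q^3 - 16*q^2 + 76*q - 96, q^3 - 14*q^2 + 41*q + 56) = q - 8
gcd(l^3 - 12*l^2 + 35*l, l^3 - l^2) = l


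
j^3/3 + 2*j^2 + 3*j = j*(j/3 + 1)*(j + 3)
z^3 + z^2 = z^2*(z + 1)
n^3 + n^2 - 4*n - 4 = (n - 2)*(n + 1)*(n + 2)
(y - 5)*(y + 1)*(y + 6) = y^3 + 2*y^2 - 29*y - 30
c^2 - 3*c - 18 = (c - 6)*(c + 3)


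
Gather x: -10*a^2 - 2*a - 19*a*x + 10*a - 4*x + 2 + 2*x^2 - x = -10*a^2 + 8*a + 2*x^2 + x*(-19*a - 5) + 2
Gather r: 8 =8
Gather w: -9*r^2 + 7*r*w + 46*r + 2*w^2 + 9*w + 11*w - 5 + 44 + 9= -9*r^2 + 46*r + 2*w^2 + w*(7*r + 20) + 48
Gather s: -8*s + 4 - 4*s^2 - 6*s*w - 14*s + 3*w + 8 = -4*s^2 + s*(-6*w - 22) + 3*w + 12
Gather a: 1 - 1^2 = 0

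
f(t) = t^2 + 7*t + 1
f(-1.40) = -6.84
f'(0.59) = 8.18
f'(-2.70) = 1.60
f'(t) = 2*t + 7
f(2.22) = 21.47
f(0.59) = 5.48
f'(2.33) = 11.66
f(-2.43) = -10.11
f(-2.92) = -10.91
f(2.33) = 22.74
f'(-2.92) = 1.16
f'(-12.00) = -17.00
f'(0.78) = 8.56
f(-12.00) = 61.00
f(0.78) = 7.07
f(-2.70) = -10.61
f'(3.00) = 13.00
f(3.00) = 31.00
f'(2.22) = 11.44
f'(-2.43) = 2.14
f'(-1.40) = 4.20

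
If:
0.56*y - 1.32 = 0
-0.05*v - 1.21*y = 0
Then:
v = -57.04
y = 2.36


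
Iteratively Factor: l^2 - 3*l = (l - 3)*(l)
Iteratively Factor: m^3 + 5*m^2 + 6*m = (m)*(m^2 + 5*m + 6) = m*(m + 2)*(m + 3)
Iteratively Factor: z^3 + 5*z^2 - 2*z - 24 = (z + 3)*(z^2 + 2*z - 8) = (z + 3)*(z + 4)*(z - 2)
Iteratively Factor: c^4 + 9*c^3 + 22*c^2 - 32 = (c + 2)*(c^3 + 7*c^2 + 8*c - 16) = (c + 2)*(c + 4)*(c^2 + 3*c - 4) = (c + 2)*(c + 4)^2*(c - 1)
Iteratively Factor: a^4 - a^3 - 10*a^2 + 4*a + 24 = (a + 2)*(a^3 - 3*a^2 - 4*a + 12) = (a + 2)^2*(a^2 - 5*a + 6) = (a - 2)*(a + 2)^2*(a - 3)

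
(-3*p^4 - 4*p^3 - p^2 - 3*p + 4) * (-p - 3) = 3*p^5 + 13*p^4 + 13*p^3 + 6*p^2 + 5*p - 12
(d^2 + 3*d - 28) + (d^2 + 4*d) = 2*d^2 + 7*d - 28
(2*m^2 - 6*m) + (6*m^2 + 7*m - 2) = 8*m^2 + m - 2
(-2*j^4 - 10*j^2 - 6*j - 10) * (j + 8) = -2*j^5 - 16*j^4 - 10*j^3 - 86*j^2 - 58*j - 80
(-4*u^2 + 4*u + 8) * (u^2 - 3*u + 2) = -4*u^4 + 16*u^3 - 12*u^2 - 16*u + 16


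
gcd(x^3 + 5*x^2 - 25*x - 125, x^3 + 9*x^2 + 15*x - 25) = x^2 + 10*x + 25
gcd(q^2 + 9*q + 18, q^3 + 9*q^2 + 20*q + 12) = q + 6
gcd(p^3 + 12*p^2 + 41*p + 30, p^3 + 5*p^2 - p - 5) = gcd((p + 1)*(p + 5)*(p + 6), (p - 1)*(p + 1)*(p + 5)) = p^2 + 6*p + 5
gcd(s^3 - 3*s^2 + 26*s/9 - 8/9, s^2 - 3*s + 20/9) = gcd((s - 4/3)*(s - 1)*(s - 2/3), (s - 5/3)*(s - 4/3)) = s - 4/3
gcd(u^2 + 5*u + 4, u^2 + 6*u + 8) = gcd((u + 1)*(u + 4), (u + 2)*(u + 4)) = u + 4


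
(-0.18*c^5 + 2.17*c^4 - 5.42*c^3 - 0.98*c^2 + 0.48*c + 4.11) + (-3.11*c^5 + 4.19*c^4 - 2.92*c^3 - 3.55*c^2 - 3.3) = -3.29*c^5 + 6.36*c^4 - 8.34*c^3 - 4.53*c^2 + 0.48*c + 0.81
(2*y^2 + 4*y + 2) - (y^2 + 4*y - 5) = y^2 + 7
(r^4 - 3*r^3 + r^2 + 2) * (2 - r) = -r^5 + 5*r^4 - 7*r^3 + 2*r^2 - 2*r + 4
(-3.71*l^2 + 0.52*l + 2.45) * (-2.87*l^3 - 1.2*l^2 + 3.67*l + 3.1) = 10.6477*l^5 + 2.9596*l^4 - 21.2712*l^3 - 12.5326*l^2 + 10.6035*l + 7.595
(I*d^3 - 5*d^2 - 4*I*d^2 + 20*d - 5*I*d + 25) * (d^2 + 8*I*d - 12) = I*d^5 - 13*d^4 - 4*I*d^4 + 52*d^3 - 57*I*d^3 + 125*d^2 + 208*I*d^2 - 240*d + 260*I*d - 300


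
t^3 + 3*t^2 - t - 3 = (t - 1)*(t + 1)*(t + 3)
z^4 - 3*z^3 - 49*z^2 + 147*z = z*(z - 7)*(z - 3)*(z + 7)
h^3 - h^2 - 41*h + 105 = (h - 5)*(h - 3)*(h + 7)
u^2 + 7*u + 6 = (u + 1)*(u + 6)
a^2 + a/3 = a*(a + 1/3)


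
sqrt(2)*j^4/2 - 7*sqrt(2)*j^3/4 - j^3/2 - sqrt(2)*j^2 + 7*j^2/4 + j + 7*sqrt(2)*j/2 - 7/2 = (j - 7/2)*(j - sqrt(2))*(j - sqrt(2)/2)*(sqrt(2)*j/2 + 1)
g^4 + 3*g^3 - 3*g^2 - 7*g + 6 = (g - 1)^2*(g + 2)*(g + 3)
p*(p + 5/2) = p^2 + 5*p/2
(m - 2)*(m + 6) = m^2 + 4*m - 12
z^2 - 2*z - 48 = (z - 8)*(z + 6)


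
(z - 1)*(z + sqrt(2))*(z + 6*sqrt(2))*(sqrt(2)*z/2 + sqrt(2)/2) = sqrt(2)*z^4/2 + 7*z^3 + 11*sqrt(2)*z^2/2 - 7*z - 6*sqrt(2)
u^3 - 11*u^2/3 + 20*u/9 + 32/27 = (u - 8/3)*(u - 4/3)*(u + 1/3)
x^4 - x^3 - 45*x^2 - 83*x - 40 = (x - 8)*(x + 1)^2*(x + 5)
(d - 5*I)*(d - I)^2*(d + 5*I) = d^4 - 2*I*d^3 + 24*d^2 - 50*I*d - 25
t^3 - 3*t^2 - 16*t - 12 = (t - 6)*(t + 1)*(t + 2)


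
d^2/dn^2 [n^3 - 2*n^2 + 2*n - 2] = 6*n - 4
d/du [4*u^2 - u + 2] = 8*u - 1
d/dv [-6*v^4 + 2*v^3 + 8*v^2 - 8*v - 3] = -24*v^3 + 6*v^2 + 16*v - 8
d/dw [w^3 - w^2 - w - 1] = 3*w^2 - 2*w - 1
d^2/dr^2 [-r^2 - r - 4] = -2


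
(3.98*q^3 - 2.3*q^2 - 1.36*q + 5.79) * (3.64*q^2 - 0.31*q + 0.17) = 14.4872*q^5 - 9.6058*q^4 - 3.5608*q^3 + 21.1062*q^2 - 2.0261*q + 0.9843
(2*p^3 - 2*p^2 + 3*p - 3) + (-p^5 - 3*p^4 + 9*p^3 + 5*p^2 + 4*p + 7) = -p^5 - 3*p^4 + 11*p^3 + 3*p^2 + 7*p + 4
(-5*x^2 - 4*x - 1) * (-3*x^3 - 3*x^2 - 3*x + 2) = 15*x^5 + 27*x^4 + 30*x^3 + 5*x^2 - 5*x - 2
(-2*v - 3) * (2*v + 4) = -4*v^2 - 14*v - 12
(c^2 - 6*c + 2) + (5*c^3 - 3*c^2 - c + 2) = 5*c^3 - 2*c^2 - 7*c + 4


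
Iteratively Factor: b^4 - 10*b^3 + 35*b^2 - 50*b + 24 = (b - 3)*(b^3 - 7*b^2 + 14*b - 8) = (b - 3)*(b - 2)*(b^2 - 5*b + 4) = (b - 3)*(b - 2)*(b - 1)*(b - 4)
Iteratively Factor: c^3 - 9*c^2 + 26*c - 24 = (c - 2)*(c^2 - 7*c + 12) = (c - 3)*(c - 2)*(c - 4)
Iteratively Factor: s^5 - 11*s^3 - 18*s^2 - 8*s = (s - 4)*(s^4 + 4*s^3 + 5*s^2 + 2*s) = (s - 4)*(s + 2)*(s^3 + 2*s^2 + s) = s*(s - 4)*(s + 2)*(s^2 + 2*s + 1) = s*(s - 4)*(s + 1)*(s + 2)*(s + 1)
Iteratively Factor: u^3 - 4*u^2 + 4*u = (u)*(u^2 - 4*u + 4) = u*(u - 2)*(u - 2)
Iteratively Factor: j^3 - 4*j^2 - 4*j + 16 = (j + 2)*(j^2 - 6*j + 8) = (j - 2)*(j + 2)*(j - 4)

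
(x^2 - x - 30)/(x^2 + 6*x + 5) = (x - 6)/(x + 1)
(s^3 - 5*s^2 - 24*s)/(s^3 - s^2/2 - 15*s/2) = 2*(-s^2 + 5*s + 24)/(-2*s^2 + s + 15)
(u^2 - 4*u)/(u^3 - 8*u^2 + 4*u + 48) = u/(u^2 - 4*u - 12)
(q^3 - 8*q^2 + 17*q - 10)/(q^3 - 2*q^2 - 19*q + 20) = (q - 2)/(q + 4)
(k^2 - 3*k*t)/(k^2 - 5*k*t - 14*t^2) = k*(-k + 3*t)/(-k^2 + 5*k*t + 14*t^2)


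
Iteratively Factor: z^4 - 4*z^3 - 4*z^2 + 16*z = (z - 2)*(z^3 - 2*z^2 - 8*z) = (z - 4)*(z - 2)*(z^2 + 2*z) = z*(z - 4)*(z - 2)*(z + 2)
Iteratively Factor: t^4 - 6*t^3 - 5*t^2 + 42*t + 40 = (t - 4)*(t^3 - 2*t^2 - 13*t - 10) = (t - 4)*(t + 2)*(t^2 - 4*t - 5) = (t - 5)*(t - 4)*(t + 2)*(t + 1)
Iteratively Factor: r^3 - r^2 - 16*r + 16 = (r - 4)*(r^2 + 3*r - 4) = (r - 4)*(r - 1)*(r + 4)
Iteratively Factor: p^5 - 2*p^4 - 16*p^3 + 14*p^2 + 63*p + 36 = (p - 4)*(p^4 + 2*p^3 - 8*p^2 - 18*p - 9) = (p - 4)*(p + 1)*(p^3 + p^2 - 9*p - 9) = (p - 4)*(p - 3)*(p + 1)*(p^2 + 4*p + 3) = (p - 4)*(p - 3)*(p + 1)*(p + 3)*(p + 1)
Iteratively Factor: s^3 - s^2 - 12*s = (s + 3)*(s^2 - 4*s) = (s - 4)*(s + 3)*(s)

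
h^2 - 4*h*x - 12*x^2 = (h - 6*x)*(h + 2*x)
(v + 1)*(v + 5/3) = v^2 + 8*v/3 + 5/3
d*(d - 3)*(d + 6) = d^3 + 3*d^2 - 18*d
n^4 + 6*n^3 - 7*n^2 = n^2*(n - 1)*(n + 7)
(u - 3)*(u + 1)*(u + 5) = u^3 + 3*u^2 - 13*u - 15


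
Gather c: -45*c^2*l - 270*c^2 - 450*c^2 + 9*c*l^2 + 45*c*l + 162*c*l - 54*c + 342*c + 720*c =c^2*(-45*l - 720) + c*(9*l^2 + 207*l + 1008)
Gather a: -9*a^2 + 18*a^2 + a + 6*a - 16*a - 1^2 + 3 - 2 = 9*a^2 - 9*a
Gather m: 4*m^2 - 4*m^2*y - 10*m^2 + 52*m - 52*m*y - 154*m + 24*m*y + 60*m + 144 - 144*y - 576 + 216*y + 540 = m^2*(-4*y - 6) + m*(-28*y - 42) + 72*y + 108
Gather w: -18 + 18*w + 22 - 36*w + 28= 32 - 18*w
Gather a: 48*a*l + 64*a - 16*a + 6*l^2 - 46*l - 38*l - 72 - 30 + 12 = a*(48*l + 48) + 6*l^2 - 84*l - 90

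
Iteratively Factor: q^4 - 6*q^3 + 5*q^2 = (q - 1)*(q^3 - 5*q^2) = q*(q - 1)*(q^2 - 5*q) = q^2*(q - 1)*(q - 5)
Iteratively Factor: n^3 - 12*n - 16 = (n + 2)*(n^2 - 2*n - 8) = (n + 2)^2*(n - 4)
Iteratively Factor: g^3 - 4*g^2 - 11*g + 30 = (g - 5)*(g^2 + g - 6) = (g - 5)*(g - 2)*(g + 3)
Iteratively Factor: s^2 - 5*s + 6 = (s - 2)*(s - 3)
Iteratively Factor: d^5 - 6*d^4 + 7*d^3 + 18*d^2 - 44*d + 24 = (d - 3)*(d^4 - 3*d^3 - 2*d^2 + 12*d - 8) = (d - 3)*(d + 2)*(d^3 - 5*d^2 + 8*d - 4) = (d - 3)*(d - 2)*(d + 2)*(d^2 - 3*d + 2) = (d - 3)*(d - 2)*(d - 1)*(d + 2)*(d - 2)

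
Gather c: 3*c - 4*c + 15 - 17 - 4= -c - 6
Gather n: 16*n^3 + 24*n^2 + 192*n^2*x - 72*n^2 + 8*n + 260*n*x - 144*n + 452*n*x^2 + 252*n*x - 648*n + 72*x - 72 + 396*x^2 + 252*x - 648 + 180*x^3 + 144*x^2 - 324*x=16*n^3 + n^2*(192*x - 48) + n*(452*x^2 + 512*x - 784) + 180*x^3 + 540*x^2 - 720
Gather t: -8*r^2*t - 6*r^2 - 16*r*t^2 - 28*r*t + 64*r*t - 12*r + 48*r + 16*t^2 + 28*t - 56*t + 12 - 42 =-6*r^2 + 36*r + t^2*(16 - 16*r) + t*(-8*r^2 + 36*r - 28) - 30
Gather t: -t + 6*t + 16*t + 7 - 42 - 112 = 21*t - 147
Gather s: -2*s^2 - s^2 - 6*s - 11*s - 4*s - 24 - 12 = -3*s^2 - 21*s - 36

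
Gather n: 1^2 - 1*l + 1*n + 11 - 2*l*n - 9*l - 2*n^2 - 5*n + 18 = -10*l - 2*n^2 + n*(-2*l - 4) + 30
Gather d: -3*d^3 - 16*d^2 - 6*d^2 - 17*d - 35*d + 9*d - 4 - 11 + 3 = -3*d^3 - 22*d^2 - 43*d - 12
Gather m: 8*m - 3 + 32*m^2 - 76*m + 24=32*m^2 - 68*m + 21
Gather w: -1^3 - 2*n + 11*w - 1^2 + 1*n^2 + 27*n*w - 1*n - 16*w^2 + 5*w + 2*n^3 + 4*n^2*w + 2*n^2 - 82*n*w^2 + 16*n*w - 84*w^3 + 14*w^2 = 2*n^3 + 3*n^2 - 3*n - 84*w^3 + w^2*(-82*n - 2) + w*(4*n^2 + 43*n + 16) - 2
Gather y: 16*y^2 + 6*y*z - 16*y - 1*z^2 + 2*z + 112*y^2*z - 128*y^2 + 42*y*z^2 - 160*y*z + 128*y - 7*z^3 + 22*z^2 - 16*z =y^2*(112*z - 112) + y*(42*z^2 - 154*z + 112) - 7*z^3 + 21*z^2 - 14*z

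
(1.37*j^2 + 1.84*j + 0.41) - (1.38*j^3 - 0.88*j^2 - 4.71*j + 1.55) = -1.38*j^3 + 2.25*j^2 + 6.55*j - 1.14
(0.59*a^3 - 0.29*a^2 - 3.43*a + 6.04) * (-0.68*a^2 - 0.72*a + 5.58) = -0.4012*a^5 - 0.2276*a^4 + 5.8334*a^3 - 3.2558*a^2 - 23.4882*a + 33.7032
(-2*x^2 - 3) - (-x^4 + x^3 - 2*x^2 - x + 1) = x^4 - x^3 + x - 4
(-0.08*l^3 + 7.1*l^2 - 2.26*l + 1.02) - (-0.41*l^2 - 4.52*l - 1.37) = -0.08*l^3 + 7.51*l^2 + 2.26*l + 2.39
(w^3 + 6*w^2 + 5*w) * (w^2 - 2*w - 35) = w^5 + 4*w^4 - 42*w^3 - 220*w^2 - 175*w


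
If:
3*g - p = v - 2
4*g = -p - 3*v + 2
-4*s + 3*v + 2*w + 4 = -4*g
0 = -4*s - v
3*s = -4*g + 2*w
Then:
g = 32/27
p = 262/27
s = 28/27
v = -112/27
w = 106/27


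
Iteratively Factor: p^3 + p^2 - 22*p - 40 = (p + 4)*(p^2 - 3*p - 10) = (p - 5)*(p + 4)*(p + 2)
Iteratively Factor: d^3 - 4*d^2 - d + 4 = (d + 1)*(d^2 - 5*d + 4) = (d - 1)*(d + 1)*(d - 4)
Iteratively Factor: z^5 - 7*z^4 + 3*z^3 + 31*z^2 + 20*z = (z + 1)*(z^4 - 8*z^3 + 11*z^2 + 20*z) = (z + 1)^2*(z^3 - 9*z^2 + 20*z) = z*(z + 1)^2*(z^2 - 9*z + 20) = z*(z - 5)*(z + 1)^2*(z - 4)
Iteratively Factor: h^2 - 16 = (h + 4)*(h - 4)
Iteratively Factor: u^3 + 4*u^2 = (u + 4)*(u^2) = u*(u + 4)*(u)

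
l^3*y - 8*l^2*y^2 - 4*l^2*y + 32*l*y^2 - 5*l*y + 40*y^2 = (l - 5)*(l - 8*y)*(l*y + y)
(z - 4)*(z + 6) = z^2 + 2*z - 24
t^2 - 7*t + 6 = (t - 6)*(t - 1)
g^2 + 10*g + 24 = (g + 4)*(g + 6)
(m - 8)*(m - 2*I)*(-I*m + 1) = -I*m^3 - m^2 + 8*I*m^2 + 8*m - 2*I*m + 16*I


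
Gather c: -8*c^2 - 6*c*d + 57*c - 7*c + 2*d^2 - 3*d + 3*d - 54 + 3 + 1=-8*c^2 + c*(50 - 6*d) + 2*d^2 - 50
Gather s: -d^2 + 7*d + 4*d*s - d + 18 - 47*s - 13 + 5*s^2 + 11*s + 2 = -d^2 + 6*d + 5*s^2 + s*(4*d - 36) + 7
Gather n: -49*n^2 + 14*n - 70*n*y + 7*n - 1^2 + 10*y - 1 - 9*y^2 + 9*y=-49*n^2 + n*(21 - 70*y) - 9*y^2 + 19*y - 2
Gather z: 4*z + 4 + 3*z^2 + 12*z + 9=3*z^2 + 16*z + 13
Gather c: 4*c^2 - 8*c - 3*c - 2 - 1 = 4*c^2 - 11*c - 3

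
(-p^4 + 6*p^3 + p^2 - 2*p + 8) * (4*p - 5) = -4*p^5 + 29*p^4 - 26*p^3 - 13*p^2 + 42*p - 40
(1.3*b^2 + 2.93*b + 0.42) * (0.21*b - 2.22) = 0.273*b^3 - 2.2707*b^2 - 6.4164*b - 0.9324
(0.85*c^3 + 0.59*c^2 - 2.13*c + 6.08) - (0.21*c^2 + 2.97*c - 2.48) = 0.85*c^3 + 0.38*c^2 - 5.1*c + 8.56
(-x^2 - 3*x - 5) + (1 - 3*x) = -x^2 - 6*x - 4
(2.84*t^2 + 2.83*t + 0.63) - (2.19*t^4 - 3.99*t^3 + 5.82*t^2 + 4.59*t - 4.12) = -2.19*t^4 + 3.99*t^3 - 2.98*t^2 - 1.76*t + 4.75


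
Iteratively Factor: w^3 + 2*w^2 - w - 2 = (w + 2)*(w^2 - 1) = (w + 1)*(w + 2)*(w - 1)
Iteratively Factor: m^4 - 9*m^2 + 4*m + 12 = (m + 1)*(m^3 - m^2 - 8*m + 12) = (m - 2)*(m + 1)*(m^2 + m - 6) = (m - 2)^2*(m + 1)*(m + 3)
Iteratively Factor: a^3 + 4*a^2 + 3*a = (a + 3)*(a^2 + a) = a*(a + 3)*(a + 1)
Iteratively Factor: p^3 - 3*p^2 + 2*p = (p)*(p^2 - 3*p + 2) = p*(p - 1)*(p - 2)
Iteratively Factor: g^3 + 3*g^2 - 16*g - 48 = (g + 3)*(g^2 - 16) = (g - 4)*(g + 3)*(g + 4)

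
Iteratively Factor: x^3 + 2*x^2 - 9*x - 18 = (x - 3)*(x^2 + 5*x + 6) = (x - 3)*(x + 3)*(x + 2)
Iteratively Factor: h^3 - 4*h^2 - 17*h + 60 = (h + 4)*(h^2 - 8*h + 15) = (h - 3)*(h + 4)*(h - 5)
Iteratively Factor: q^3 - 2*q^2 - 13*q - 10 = (q + 1)*(q^2 - 3*q - 10) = (q + 1)*(q + 2)*(q - 5)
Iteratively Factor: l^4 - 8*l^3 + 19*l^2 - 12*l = (l)*(l^3 - 8*l^2 + 19*l - 12) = l*(l - 4)*(l^2 - 4*l + 3) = l*(l - 4)*(l - 3)*(l - 1)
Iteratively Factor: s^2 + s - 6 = (s - 2)*(s + 3)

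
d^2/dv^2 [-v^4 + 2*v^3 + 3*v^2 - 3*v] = -12*v^2 + 12*v + 6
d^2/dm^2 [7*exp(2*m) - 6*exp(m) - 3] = (28*exp(m) - 6)*exp(m)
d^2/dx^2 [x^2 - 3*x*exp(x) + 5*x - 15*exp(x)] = -3*x*exp(x) - 21*exp(x) + 2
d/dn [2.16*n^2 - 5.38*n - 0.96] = 4.32*n - 5.38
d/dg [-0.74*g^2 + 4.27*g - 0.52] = 4.27 - 1.48*g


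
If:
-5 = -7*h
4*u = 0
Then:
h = 5/7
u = 0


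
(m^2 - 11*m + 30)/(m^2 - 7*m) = (m^2 - 11*m + 30)/(m*(m - 7))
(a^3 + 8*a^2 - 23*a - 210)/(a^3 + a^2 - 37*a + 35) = (a + 6)/(a - 1)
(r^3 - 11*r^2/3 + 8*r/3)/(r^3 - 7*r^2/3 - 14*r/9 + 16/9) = 3*r*(r - 1)/(3*r^2 + r - 2)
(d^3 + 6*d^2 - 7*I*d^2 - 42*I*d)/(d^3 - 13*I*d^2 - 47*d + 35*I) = d*(d + 6)/(d^2 - 6*I*d - 5)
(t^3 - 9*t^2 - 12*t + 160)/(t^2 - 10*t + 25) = (t^2 - 4*t - 32)/(t - 5)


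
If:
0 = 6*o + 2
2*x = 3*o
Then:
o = -1/3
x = -1/2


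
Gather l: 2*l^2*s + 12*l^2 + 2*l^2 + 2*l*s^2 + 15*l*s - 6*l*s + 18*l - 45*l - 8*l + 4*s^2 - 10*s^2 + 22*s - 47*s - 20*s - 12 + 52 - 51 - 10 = l^2*(2*s + 14) + l*(2*s^2 + 9*s - 35) - 6*s^2 - 45*s - 21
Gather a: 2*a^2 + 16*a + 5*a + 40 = 2*a^2 + 21*a + 40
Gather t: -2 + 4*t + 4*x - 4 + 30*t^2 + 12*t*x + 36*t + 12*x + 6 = 30*t^2 + t*(12*x + 40) + 16*x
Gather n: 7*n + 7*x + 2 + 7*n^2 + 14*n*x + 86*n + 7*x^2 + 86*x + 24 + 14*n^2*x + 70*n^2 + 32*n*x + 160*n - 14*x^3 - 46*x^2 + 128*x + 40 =n^2*(14*x + 77) + n*(46*x + 253) - 14*x^3 - 39*x^2 + 221*x + 66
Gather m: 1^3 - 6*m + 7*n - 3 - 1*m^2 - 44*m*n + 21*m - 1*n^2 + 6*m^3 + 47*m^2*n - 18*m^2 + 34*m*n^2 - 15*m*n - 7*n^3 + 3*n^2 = 6*m^3 + m^2*(47*n - 19) + m*(34*n^2 - 59*n + 15) - 7*n^3 + 2*n^2 + 7*n - 2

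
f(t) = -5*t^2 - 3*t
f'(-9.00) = 87.00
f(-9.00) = -378.00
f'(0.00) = -3.00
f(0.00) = 0.00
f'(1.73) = -20.30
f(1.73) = -20.15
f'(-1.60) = 13.00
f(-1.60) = -8.00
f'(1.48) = -17.80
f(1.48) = -15.39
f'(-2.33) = 20.30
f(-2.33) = -20.15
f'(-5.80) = 55.00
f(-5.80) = -150.80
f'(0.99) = -12.90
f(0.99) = -7.87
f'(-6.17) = 58.70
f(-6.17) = -171.83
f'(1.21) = -15.10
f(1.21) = -10.95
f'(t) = -10*t - 3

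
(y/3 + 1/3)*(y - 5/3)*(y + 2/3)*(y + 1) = y^4/3 + y^3/3 - 19*y^2/27 - 29*y/27 - 10/27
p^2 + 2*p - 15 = (p - 3)*(p + 5)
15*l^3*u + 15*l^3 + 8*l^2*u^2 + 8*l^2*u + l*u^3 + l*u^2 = (3*l + u)*(5*l + u)*(l*u + l)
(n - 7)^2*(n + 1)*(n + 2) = n^4 - 11*n^3 + 9*n^2 + 119*n + 98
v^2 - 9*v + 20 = (v - 5)*(v - 4)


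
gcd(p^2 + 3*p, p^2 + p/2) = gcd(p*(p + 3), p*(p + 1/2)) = p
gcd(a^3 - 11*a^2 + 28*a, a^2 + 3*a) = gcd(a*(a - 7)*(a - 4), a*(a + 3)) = a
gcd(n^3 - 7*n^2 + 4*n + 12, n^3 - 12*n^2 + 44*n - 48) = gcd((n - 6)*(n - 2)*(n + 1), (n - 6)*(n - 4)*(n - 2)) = n^2 - 8*n + 12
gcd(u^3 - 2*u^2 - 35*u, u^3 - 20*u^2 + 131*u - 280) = u - 7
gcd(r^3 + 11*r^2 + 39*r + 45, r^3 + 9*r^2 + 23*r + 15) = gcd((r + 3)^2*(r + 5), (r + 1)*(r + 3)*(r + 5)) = r^2 + 8*r + 15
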